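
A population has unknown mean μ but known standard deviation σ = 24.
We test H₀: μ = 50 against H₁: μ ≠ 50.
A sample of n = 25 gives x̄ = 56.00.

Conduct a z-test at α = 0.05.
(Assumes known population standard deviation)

Answer: z = 1.2500, fail to reject H₀

Derivation:
Standard error: SE = σ/√n = 24/√25 = 4.8000
z-statistic: z = (x̄ - μ₀)/SE = (56.00 - 50)/4.8000 = 1.2500
Critical value: ±1.960
p-value = 0.2113
Decision: fail to reject H₀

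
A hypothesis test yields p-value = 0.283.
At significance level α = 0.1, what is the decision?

Compare p-value to α:
0.283 ≥ 0.1
Decision: fail to reject H₀

Answer: fail to reject H₀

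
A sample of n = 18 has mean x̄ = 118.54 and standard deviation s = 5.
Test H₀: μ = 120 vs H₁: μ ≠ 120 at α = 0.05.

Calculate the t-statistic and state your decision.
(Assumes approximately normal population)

Answer: t = -1.2389, fail to reject H₀

Derivation:
df = n - 1 = 17
SE = s/√n = 5/√18 = 1.1785
t = (x̄ - μ₀)/SE = (118.54 - 120)/1.1785 = -1.2389
Critical value: t_{0.025,17} = ±2.110
p-value ≈ 0.2322
Decision: fail to reject H₀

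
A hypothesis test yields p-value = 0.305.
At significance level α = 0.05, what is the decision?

Compare p-value to α:
0.305 ≥ 0.05
Decision: fail to reject H₀

Answer: fail to reject H₀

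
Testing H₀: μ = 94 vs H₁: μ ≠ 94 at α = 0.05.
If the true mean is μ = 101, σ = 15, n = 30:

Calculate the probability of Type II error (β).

SE = σ/√n = 15/√30 = 2.7386
Critical values: μ₀ ± z_0.025×SE = 94 ± 1.960×2.7386
Acceptance region: (88.6323, 99.3677)
Under H₁ (μ = 101): z_high = (99.3677 - 101)/2.7386 = -0.5960, z_low = (88.6323 - 101)/2.7386 = -4.5161
β = P(not reject | H₁) = Φ(-0.5960) - Φ(-4.5161) ≈ 0.2756

Answer: β ≈ 0.2756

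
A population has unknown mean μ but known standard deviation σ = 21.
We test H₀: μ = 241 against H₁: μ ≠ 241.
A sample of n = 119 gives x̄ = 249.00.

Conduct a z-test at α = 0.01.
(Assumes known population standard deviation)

Answer: z = 4.1556, reject H₀

Derivation:
Standard error: SE = σ/√n = 21/√119 = 1.9251
z-statistic: z = (x̄ - μ₀)/SE = (249.00 - 241)/1.9251 = 4.1556
Critical value: ±2.576
p-value < 0.0001
Decision: reject H₀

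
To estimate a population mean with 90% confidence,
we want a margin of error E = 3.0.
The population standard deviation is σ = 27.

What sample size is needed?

Answer: n = 220

Derivation:
z_0.05 = 1.645
n = (z×σ/E)² = (1.645×27/3.0)²
n = 219.1880
Round up: n = 220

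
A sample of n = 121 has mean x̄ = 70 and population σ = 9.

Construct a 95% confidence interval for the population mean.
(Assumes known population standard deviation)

Answer: (68.3963, 71.6037)

Derivation:
Confidence level: 95%, α = 0.05
z_0.025 = 1.960
SE = σ/√n = 9/√121 = 0.8182
Margin of error = 1.960 × 0.8182 = 1.6037
CI: x̄ ± margin = 70 ± 1.6037
CI: (68.3963, 71.6037)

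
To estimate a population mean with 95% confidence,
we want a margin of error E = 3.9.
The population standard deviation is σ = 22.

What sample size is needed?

Answer: n = 123

Derivation:
z_0.025 = 1.960
n = (z×σ/E)² = (1.960×22/3.9)²
n = 122.2442
Round up: n = 123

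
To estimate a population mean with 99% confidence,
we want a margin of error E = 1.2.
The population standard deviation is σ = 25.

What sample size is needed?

z_0.005 = 2.576
n = (z×σ/E)² = (2.576×25/1.2)²
n = 2880.1111
Round up: n = 2881

Answer: n = 2881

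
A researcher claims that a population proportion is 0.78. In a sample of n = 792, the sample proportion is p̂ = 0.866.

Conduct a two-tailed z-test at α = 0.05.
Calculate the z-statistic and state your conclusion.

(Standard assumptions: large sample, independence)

Answer: z = 5.8424, reject H₀

Derivation:
H₀: p = 0.78, H₁: p ≠ 0.78
Standard error: SE = √(p₀(1-p₀)/n) = √(0.78×0.22/792) = 0.014720
z-statistic: z = (p̂ - p₀)/SE = (0.866 - 0.78)/0.014720 = 5.8424
Critical value: z_0.025 = ±1.960
p-value < 0.0001
Decision: reject H₀ at α = 0.05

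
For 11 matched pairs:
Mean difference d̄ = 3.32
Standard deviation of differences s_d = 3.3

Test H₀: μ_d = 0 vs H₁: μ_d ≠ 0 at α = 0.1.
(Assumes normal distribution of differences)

df = n - 1 = 10
SE = s_d/√n = 3.3/√11 = 0.9950
t = d̄/SE = 3.32/0.9950 = 3.3367
Critical value: t_{0.05,10} = ±1.812
p-value ≈ 0.0075
Decision: reject H₀

Answer: t = 3.3367, reject H₀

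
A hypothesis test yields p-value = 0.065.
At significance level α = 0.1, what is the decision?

Answer: reject H₀

Derivation:
Compare p-value to α:
0.065 < 0.1
Decision: reject H₀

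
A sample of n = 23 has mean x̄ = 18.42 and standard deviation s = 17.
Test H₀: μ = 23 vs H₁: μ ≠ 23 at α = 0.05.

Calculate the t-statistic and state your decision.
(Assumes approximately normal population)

df = n - 1 = 22
SE = s/√n = 17/√23 = 3.5447
t = (x̄ - μ₀)/SE = (18.42 - 23)/3.5447 = -1.2921
Critical value: t_{0.025,22} = ±2.074
p-value ≈ 0.2097
Decision: fail to reject H₀

Answer: t = -1.2921, fail to reject H₀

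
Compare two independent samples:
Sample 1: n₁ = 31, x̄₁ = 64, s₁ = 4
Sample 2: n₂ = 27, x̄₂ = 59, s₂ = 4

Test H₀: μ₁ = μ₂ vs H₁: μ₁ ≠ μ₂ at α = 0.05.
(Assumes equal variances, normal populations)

Pooled variance: s²_p = [30×4² + 26×4²]/(56) = 16.0000
s_p = 4.0000
SE = s_p×√(1/n₁ + 1/n₂) = 4.0000×√(1/31 + 1/27) = 1.0530
t = (x̄₁ - x̄₂)/SE = (64 - 59)/1.0530 = 4.7483
df = 56, t-critical = ±2.003
Decision: reject H₀

Answer: t = 4.7483, reject H₀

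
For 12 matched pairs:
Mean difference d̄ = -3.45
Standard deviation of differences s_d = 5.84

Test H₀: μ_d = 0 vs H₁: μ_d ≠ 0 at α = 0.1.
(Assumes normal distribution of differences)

df = n - 1 = 11
SE = s_d/√n = 5.84/√12 = 1.6859
t = d̄/SE = -3.45/1.6859 = -2.0464
Critical value: t_{0.05,11} = ±1.796
p-value ≈ 0.0654
Decision: reject H₀

Answer: t = -2.0464, reject H₀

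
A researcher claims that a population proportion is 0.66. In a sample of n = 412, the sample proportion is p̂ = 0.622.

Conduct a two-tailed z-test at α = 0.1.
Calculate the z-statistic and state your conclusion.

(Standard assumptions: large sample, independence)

H₀: p = 0.66, H₁: p ≠ 0.66
Standard error: SE = √(p₀(1-p₀)/n) = √(0.66×0.34/412) = 0.023338
z-statistic: z = (p̂ - p₀)/SE = (0.622 - 0.66)/0.023338 = -1.6282
Critical value: z_0.05 = ±1.645
p-value = 0.1035
Decision: fail to reject H₀ at α = 0.1

Answer: z = -1.6282, fail to reject H₀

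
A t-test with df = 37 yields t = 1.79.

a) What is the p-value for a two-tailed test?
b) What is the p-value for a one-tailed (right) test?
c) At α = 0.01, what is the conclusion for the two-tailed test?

Using t-distribution with df = 37:
a) Two-tailed: p = 2×P(T > 1.79) = 0.0816
b) One-tailed: p = P(T > 1.79) = 0.0408
c) 0.0816 ≥ 0.01, fail to reject H₀

Answer: a) 0.0816, b) 0.0408, c) fail to reject H₀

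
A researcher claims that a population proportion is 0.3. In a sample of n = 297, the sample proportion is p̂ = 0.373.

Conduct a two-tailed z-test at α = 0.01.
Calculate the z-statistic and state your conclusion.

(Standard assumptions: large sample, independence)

Answer: z = 2.7453, reject H₀

Derivation:
H₀: p = 0.3, H₁: p ≠ 0.3
Standard error: SE = √(p₀(1-p₀)/n) = √(0.3×0.7/297) = 0.026591
z-statistic: z = (p̂ - p₀)/SE = (0.373 - 0.3)/0.026591 = 2.7453
Critical value: z_0.005 = ±2.576
p-value = 0.0060
Decision: reject H₀ at α = 0.01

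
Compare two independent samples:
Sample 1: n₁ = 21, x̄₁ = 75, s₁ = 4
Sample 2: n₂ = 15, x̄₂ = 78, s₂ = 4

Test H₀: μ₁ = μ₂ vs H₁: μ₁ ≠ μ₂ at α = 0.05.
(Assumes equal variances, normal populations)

Pooled variance: s²_p = [20×4² + 14×4²]/(34) = 16.0000
s_p = 4.0000
SE = s_p×√(1/n₁ + 1/n₂) = 4.0000×√(1/21 + 1/15) = 1.3522
t = (x̄₁ - x̄₂)/SE = (75 - 78)/1.3522 = -2.2186
df = 34, t-critical = ±2.032
Decision: reject H₀

Answer: t = -2.2186, reject H₀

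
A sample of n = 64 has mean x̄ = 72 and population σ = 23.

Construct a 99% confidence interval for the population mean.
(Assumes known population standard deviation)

Confidence level: 99%, α = 0.01
z_0.005 = 2.576
SE = σ/√n = 23/√64 = 2.8750
Margin of error = 2.576 × 2.8750 = 7.4060
CI: x̄ ± margin = 72 ± 7.4060
CI: (64.5940, 79.4060)

Answer: (64.5940, 79.4060)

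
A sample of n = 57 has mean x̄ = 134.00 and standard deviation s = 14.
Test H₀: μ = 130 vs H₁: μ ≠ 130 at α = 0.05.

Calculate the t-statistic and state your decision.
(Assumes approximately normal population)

df = n - 1 = 56
SE = s/√n = 14/√57 = 1.8543
t = (x̄ - μ₀)/SE = (134.00 - 130)/1.8543 = 2.1571
Critical value: t_{0.025,56} = ±2.003
p-value ≈ 0.0353
Decision: reject H₀

Answer: t = 2.1571, reject H₀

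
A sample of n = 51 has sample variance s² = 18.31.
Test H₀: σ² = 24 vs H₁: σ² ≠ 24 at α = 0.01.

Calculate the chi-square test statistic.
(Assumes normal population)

df = n - 1 = 50
χ² = (n-1)s²/σ₀² = 50×18.31/24 = 38.1458
Critical values: χ²_{0.995,50} = 27.991, χ²_{0.005,50} = 79.490
Rejection region: χ² < 27.991 or χ² > 79.490
Decision: fail to reject H₀

Answer: χ² = 38.1458, fail to reject H₀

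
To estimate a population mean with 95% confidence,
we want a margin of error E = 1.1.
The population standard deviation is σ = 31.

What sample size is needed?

z_0.025 = 1.960
n = (z×σ/E)² = (1.960×31/1.1)²
n = 3051.0559
Round up: n = 3052

Answer: n = 3052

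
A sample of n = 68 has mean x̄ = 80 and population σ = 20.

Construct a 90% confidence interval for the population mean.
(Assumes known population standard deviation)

Confidence level: 90%, α = 0.1
z_0.05 = 1.645
SE = σ/√n = 20/√68 = 2.4254
Margin of error = 1.645 × 2.4254 = 3.9898
CI: x̄ ± margin = 80 ± 3.9898
CI: (76.0102, 83.9898)

Answer: (76.0102, 83.9898)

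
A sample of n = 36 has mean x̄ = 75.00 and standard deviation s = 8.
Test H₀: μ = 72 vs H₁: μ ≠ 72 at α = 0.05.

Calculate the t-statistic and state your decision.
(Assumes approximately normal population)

df = n - 1 = 35
SE = s/√n = 8/√36 = 1.3333
t = (x̄ - μ₀)/SE = (75.00 - 72)/1.3333 = 2.2501
Critical value: t_{0.025,35} = ±2.030
p-value ≈ 0.0308
Decision: reject H₀

Answer: t = 2.2501, reject H₀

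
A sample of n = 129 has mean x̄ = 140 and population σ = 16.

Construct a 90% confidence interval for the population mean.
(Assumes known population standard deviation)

Answer: (137.6827, 142.3173)

Derivation:
Confidence level: 90%, α = 0.1
z_0.05 = 1.645
SE = σ/√n = 16/√129 = 1.4087
Margin of error = 1.645 × 1.4087 = 2.3173
CI: x̄ ± margin = 140 ± 2.3173
CI: (137.6827, 142.3173)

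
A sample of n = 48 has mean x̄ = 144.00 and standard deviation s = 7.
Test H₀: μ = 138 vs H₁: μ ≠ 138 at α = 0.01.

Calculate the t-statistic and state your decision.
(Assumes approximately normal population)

df = n - 1 = 47
SE = s/√n = 7/√48 = 1.0104
t = (x̄ - μ₀)/SE = (144.00 - 138)/1.0104 = 5.9382
Critical value: t_{0.005,47} = ±2.685
p-value < 0.0001
Decision: reject H₀

Answer: t = 5.9382, reject H₀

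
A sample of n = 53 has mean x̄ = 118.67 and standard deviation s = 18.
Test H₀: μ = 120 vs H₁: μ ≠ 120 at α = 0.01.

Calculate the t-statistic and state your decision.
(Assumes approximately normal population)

df = n - 1 = 52
SE = s/√n = 18/√53 = 2.4725
t = (x̄ - μ₀)/SE = (118.67 - 120)/2.4725 = -0.5379
Critical value: t_{0.005,52} = ±2.674
p-value ≈ 0.5929
Decision: fail to reject H₀

Answer: t = -0.5379, fail to reject H₀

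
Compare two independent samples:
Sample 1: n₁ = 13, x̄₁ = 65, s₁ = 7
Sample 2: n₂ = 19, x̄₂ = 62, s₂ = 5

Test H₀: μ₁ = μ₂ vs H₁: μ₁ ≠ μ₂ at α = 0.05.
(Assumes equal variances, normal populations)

Answer: t = 1.4170, fail to reject H₀

Derivation:
Pooled variance: s²_p = [12×7² + 18×5²]/(30) = 34.6000
s_p = 5.8822
SE = s_p×√(1/n₁ + 1/n₂) = 5.8822×√(1/13 + 1/19) = 2.1172
t = (x̄₁ - x̄₂)/SE = (65 - 62)/2.1172 = 1.4170
df = 30, t-critical = ±2.042
Decision: fail to reject H₀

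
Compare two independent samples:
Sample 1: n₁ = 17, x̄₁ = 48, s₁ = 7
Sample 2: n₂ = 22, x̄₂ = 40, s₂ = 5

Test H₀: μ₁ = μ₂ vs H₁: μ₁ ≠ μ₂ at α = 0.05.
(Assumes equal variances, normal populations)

Pooled variance: s²_p = [16×7² + 21×5²]/(37) = 35.3784
s_p = 5.9480
SE = s_p×√(1/n₁ + 1/n₂) = 5.9480×√(1/17 + 1/22) = 1.9207
t = (x̄₁ - x̄₂)/SE = (48 - 40)/1.9207 = 4.1651
df = 37, t-critical = ±2.026
Decision: reject H₀

Answer: t = 4.1651, reject H₀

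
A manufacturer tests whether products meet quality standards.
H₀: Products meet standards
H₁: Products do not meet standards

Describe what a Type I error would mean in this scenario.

Answer: Rejecting good products that actually meet standards

Derivation:
Type I error: rejecting H₀ when it is actually true (false positive).
Type II error: failing to reject H₀ when H₁ is actually true (false negative).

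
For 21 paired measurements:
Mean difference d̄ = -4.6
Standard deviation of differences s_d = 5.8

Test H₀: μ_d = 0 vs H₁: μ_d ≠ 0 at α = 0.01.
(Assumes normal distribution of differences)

df = n - 1 = 20
SE = s_d/√n = 5.8/√21 = 1.2657
t = d̄/SE = -4.6/1.2657 = -3.6344
Critical value: t_{0.005,20} = ±2.845
p-value ≈ 0.0017
Decision: reject H₀

Answer: t = -3.6344, reject H₀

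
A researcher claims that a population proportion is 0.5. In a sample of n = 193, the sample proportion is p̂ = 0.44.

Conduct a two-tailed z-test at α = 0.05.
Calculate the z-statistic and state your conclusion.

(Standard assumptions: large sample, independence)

Answer: z = -1.6671, fail to reject H₀

Derivation:
H₀: p = 0.5, H₁: p ≠ 0.5
Standard error: SE = √(p₀(1-p₀)/n) = √(0.5×0.5/193) = 0.035991
z-statistic: z = (p̂ - p₀)/SE = (0.44 - 0.5)/0.035991 = -1.6671
Critical value: z_0.025 = ±1.960
p-value = 0.0955
Decision: fail to reject H₀ at α = 0.05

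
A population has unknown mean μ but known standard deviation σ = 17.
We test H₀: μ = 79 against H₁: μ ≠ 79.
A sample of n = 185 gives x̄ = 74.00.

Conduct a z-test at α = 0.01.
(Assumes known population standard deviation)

Answer: z = -4.0003, reject H₀

Derivation:
Standard error: SE = σ/√n = 17/√185 = 1.2499
z-statistic: z = (x̄ - μ₀)/SE = (74.00 - 79)/1.2499 = -4.0003
Critical value: ±2.576
p-value = 0.0001
Decision: reject H₀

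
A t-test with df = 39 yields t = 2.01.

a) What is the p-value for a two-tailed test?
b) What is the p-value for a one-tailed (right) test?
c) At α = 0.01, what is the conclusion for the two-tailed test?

Using t-distribution with df = 39:
a) Two-tailed: p = 2×P(T > 2.01) = 0.0514
b) One-tailed: p = P(T > 2.01) = 0.0257
c) 0.0514 ≥ 0.01, fail to reject H₀

Answer: a) 0.0514, b) 0.0257, c) fail to reject H₀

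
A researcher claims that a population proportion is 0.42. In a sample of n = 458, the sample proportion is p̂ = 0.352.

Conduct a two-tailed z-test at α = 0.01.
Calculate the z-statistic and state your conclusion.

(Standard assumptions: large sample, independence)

Answer: z = -2.9486, reject H₀

Derivation:
H₀: p = 0.42, H₁: p ≠ 0.42
Standard error: SE = √(p₀(1-p₀)/n) = √(0.42×0.58/458) = 0.023062
z-statistic: z = (p̂ - p₀)/SE = (0.352 - 0.42)/0.023062 = -2.9486
Critical value: z_0.005 = ±2.576
p-value = 0.0032
Decision: reject H₀ at α = 0.01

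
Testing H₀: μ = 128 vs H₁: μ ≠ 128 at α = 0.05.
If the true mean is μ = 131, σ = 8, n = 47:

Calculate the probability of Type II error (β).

Answer: β ≈ 0.2706

Derivation:
SE = σ/√n = 8/√47 = 1.1669
Critical values: μ₀ ± z_0.025×SE = 128 ± 1.960×1.1669
Acceptance region: (125.7129, 130.2871)
Under H₁ (μ = 131): z_high = (130.2871 - 131)/1.1669 = -0.6109, z_low = (125.7129 - 131)/1.1669 = -4.5309
β = P(not reject | H₁) = Φ(-0.6109) - Φ(-4.5309) ≈ 0.2706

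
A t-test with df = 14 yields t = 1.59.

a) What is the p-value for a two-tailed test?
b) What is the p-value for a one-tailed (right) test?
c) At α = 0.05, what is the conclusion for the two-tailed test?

Answer: a) 0.1342, b) 0.0671, c) fail to reject H₀

Derivation:
Using t-distribution with df = 14:
a) Two-tailed: p = 2×P(T > 1.59) = 0.1342
b) One-tailed: p = P(T > 1.59) = 0.0671
c) 0.1342 ≥ 0.05, fail to reject H₀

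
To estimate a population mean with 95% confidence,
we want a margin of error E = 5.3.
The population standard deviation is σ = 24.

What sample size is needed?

Answer: n = 79

Derivation:
z_0.025 = 1.960
n = (z×σ/E)² = (1.960×24/5.3)²
n = 78.7740
Round up: n = 79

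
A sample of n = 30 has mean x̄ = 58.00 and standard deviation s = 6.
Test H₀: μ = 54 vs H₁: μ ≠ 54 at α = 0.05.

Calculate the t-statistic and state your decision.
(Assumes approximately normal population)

Answer: t = 3.6516, reject H₀

Derivation:
df = n - 1 = 29
SE = s/√n = 6/√30 = 1.0954
t = (x̄ - μ₀)/SE = (58.00 - 54)/1.0954 = 3.6516
Critical value: t_{0.025,29} = ±2.045
p-value ≈ 0.0010
Decision: reject H₀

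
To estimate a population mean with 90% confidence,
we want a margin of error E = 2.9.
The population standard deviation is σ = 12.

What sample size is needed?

z_0.05 = 1.645
n = (z×σ/E)² = (1.645×12/2.9)²
n = 46.3338
Round up: n = 47

Answer: n = 47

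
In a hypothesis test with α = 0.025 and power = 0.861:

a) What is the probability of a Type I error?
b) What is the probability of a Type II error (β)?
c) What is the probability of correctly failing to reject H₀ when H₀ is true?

a) Type I error probability = α = 0.025
b) Power = P(reject H₀ | H₁ true) = 1 - β = 0.861, so Type II error probability = β = 1 - Power = 0.139
c) P(fail to reject H₀ | H₀ true) = 1 - α = 0.975

Answer: a) 0.025, b) 0.139, c) 0.975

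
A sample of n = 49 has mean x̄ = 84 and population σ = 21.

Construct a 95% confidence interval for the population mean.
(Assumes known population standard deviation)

Confidence level: 95%, α = 0.05
z_0.025 = 1.960
SE = σ/√n = 21/√49 = 3.0000
Margin of error = 1.960 × 3.0000 = 5.8800
CI: x̄ ± margin = 84 ± 5.8800
CI: (78.1200, 89.8800)

Answer: (78.1200, 89.8800)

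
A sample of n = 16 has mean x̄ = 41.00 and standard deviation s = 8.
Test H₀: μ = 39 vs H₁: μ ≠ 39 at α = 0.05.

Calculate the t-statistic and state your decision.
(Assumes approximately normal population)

df = n - 1 = 15
SE = s/√n = 8/√16 = 2.0000
t = (x̄ - μ₀)/SE = (41.00 - 39)/2.0000 = 1.0000
Critical value: t_{0.025,15} = ±2.131
p-value ≈ 0.3332
Decision: fail to reject H₀

Answer: t = 1.0000, fail to reject H₀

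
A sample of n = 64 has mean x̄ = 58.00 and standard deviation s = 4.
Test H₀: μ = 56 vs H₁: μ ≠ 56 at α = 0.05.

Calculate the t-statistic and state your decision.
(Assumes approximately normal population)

Answer: t = 4.0000, reject H₀

Derivation:
df = n - 1 = 63
SE = s/√n = 4/√64 = 0.5000
t = (x̄ - μ₀)/SE = (58.00 - 56)/0.5000 = 4.0000
Critical value: t_{0.025,63} = ±1.998
p-value ≈ 0.0002
Decision: reject H₀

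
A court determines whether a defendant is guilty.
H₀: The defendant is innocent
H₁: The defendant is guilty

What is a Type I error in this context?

A Type I error (probability α) occurs when we reject a true H₀.
A Type II error (probability β) occurs when we fail to reject a false H₀.

Answer: Convicting an innocent person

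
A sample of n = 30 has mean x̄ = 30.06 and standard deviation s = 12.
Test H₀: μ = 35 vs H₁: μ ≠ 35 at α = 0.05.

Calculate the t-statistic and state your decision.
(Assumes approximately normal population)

df = n - 1 = 29
SE = s/√n = 12/√30 = 2.1909
t = (x̄ - μ₀)/SE = (30.06 - 35)/2.1909 = -2.2548
Critical value: t_{0.025,29} = ±2.045
p-value ≈ 0.0319
Decision: reject H₀

Answer: t = -2.2548, reject H₀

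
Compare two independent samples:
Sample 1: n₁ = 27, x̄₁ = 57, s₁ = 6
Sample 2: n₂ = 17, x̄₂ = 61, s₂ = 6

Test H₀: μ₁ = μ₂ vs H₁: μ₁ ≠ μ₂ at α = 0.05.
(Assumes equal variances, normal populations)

Answer: t = -2.1532, reject H₀

Derivation:
Pooled variance: s²_p = [26×6² + 16×6²]/(42) = 36.0000
s_p = 6.0000
SE = s_p×√(1/n₁ + 1/n₂) = 6.0000×√(1/27 + 1/17) = 1.8577
t = (x̄₁ - x̄₂)/SE = (57 - 61)/1.8577 = -2.1532
df = 42, t-critical = ±2.018
Decision: reject H₀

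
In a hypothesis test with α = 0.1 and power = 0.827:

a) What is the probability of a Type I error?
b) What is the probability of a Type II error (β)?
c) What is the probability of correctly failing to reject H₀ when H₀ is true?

Answer: a) 0.1, b) 0.173, c) 0.9

Derivation:
a) Type I error probability = α = 0.1
b) Power = P(reject H₀ | H₁ true) = 1 - β = 0.827, so Type II error probability = β = 1 - Power = 0.173
c) P(fail to reject H₀ | H₀ true) = 1 - α = 0.9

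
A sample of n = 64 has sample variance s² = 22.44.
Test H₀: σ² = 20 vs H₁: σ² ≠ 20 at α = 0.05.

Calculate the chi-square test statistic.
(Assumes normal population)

df = n - 1 = 63
χ² = (n-1)s²/σ₀² = 63×22.44/20 = 70.6860
Critical values: χ²_{0.975,63} = 42.950, χ²_{0.025,63} = 86.830
Rejection region: χ² < 42.950 or χ² > 86.830
Decision: fail to reject H₀

Answer: χ² = 70.6860, fail to reject H₀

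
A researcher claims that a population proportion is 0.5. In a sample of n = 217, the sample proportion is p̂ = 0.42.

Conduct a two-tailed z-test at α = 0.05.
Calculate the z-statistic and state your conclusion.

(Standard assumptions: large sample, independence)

Answer: z = -2.3570, reject H₀

Derivation:
H₀: p = 0.5, H₁: p ≠ 0.5
Standard error: SE = √(p₀(1-p₀)/n) = √(0.5×0.5/217) = 0.033942
z-statistic: z = (p̂ - p₀)/SE = (0.42 - 0.5)/0.033942 = -2.3570
Critical value: z_0.025 = ±1.960
p-value = 0.0184
Decision: reject H₀ at α = 0.05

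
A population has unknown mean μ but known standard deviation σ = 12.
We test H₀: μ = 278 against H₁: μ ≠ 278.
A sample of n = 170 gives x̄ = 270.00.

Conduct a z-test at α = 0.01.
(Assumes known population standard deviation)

Standard error: SE = σ/√n = 12/√170 = 0.9204
z-statistic: z = (x̄ - μ₀)/SE = (270.00 - 278)/0.9204 = -8.6919
Critical value: ±2.576
p-value < 0.0001
Decision: reject H₀

Answer: z = -8.6919, reject H₀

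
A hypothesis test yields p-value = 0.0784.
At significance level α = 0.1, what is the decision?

Answer: reject H₀

Derivation:
Compare p-value to α:
0.0784 < 0.1
Decision: reject H₀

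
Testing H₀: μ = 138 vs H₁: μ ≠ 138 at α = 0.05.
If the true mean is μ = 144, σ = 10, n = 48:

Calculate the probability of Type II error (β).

Answer: β ≈ 0.0140

Derivation:
SE = σ/√n = 10/√48 = 1.4434
Critical values: μ₀ ± z_0.025×SE = 138 ± 1.960×1.4434
Acceptance region: (135.1709, 140.8291)
Under H₁ (μ = 144): z_high = (140.8291 - 144)/1.4434 = -2.1968, z_low = (135.1709 - 144)/1.4434 = -6.1169
β = P(not reject | H₁) = Φ(-2.1968) - Φ(-6.1169) ≈ 0.0140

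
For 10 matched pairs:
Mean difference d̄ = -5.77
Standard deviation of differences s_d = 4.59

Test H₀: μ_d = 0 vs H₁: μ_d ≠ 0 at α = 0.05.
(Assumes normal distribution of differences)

Answer: t = -3.9752, reject H₀

Derivation:
df = n - 1 = 9
SE = s_d/√n = 4.59/√10 = 1.4515
t = d̄/SE = -5.77/1.4515 = -3.9752
Critical value: t_{0.025,9} = ±2.262
p-value ≈ 0.0032
Decision: reject H₀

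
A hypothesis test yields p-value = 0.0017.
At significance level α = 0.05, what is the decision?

Compare p-value to α:
0.0017 < 0.05
Decision: reject H₀

Answer: reject H₀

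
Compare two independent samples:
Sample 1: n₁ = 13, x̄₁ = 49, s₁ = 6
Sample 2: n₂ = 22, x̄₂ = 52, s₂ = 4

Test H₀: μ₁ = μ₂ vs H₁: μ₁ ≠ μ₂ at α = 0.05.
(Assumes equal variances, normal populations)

Pooled variance: s²_p = [12×6² + 21×4²]/(33) = 23.2727
s_p = 4.8242
SE = s_p×√(1/n₁ + 1/n₂) = 4.8242×√(1/13 + 1/22) = 1.6876
t = (x̄₁ - x̄₂)/SE = (49 - 52)/1.6876 = -1.7777
df = 33, t-critical = ±2.035
Decision: fail to reject H₀

Answer: t = -1.7777, fail to reject H₀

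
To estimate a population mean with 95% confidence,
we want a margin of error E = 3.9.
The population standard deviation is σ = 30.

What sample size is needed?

Answer: n = 228

Derivation:
z_0.025 = 1.960
n = (z×σ/E)² = (1.960×30/3.9)²
n = 227.3136
Round up: n = 228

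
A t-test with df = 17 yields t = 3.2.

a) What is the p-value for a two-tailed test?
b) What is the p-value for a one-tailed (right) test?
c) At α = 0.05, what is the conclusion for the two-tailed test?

Answer: a) 0.0052, b) 0.0026, c) reject H₀

Derivation:
Using t-distribution with df = 17:
a) Two-tailed: p = 2×P(T > 3.2) = 0.0052
b) One-tailed: p = P(T > 3.2) = 0.0026
c) 0.0052 < 0.05, reject H₀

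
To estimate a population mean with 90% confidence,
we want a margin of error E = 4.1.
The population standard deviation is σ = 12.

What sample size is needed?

Answer: n = 24

Derivation:
z_0.05 = 1.645
n = (z×σ/E)² = (1.645×12/4.1)²
n = 23.1807
Round up: n = 24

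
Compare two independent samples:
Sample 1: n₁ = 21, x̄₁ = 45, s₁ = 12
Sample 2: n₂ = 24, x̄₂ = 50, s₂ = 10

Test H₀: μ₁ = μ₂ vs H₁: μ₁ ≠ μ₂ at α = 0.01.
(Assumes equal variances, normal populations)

Pooled variance: s²_p = [20×12² + 23×10²]/(43) = 120.4651
s_p = 10.9757
SE = s_p×√(1/n₁ + 1/n₂) = 10.9757×√(1/21 + 1/24) = 3.2796
t = (x̄₁ - x̄₂)/SE = (45 - 50)/3.2796 = -1.5246
df = 43, t-critical = ±2.695
Decision: fail to reject H₀

Answer: t = -1.5246, fail to reject H₀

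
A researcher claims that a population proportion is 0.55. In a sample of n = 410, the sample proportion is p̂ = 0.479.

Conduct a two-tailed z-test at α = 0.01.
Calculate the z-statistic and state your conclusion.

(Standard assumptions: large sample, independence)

H₀: p = 0.55, H₁: p ≠ 0.55
Standard error: SE = √(p₀(1-p₀)/n) = √(0.55×0.45/410) = 0.024569
z-statistic: z = (p̂ - p₀)/SE = (0.479 - 0.55)/0.024569 = -2.8898
Critical value: z_0.005 = ±2.576
p-value = 0.0039
Decision: reject H₀ at α = 0.01

Answer: z = -2.8898, reject H₀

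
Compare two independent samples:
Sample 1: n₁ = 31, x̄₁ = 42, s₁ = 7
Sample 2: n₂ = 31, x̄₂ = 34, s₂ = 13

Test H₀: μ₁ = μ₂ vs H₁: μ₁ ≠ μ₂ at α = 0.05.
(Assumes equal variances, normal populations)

Answer: t = 3.0168, reject H₀

Derivation:
Pooled variance: s²_p = [30×7² + 30×13²]/(60) = 109.0000
s_p = 10.4403
SE = s_p×√(1/n₁ + 1/n₂) = 10.4403×√(1/31 + 1/31) = 2.6518
t = (x̄₁ - x̄₂)/SE = (42 - 34)/2.6518 = 3.0168
df = 60, t-critical = ±2.000
Decision: reject H₀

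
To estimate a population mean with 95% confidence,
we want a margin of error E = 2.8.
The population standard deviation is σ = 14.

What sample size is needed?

Answer: n = 97

Derivation:
z_0.025 = 1.960
n = (z×σ/E)² = (1.960×14/2.8)²
n = 96.0400
Round up: n = 97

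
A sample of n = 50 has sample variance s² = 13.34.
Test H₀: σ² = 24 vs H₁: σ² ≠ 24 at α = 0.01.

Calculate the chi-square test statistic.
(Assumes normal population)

Answer: χ² = 27.2358, reject H₀

Derivation:
df = n - 1 = 49
χ² = (n-1)s²/σ₀² = 49×13.34/24 = 27.2358
Critical values: χ²_{0.995,49} = 27.249, χ²_{0.005,49} = 78.231
Rejection region: χ² < 27.249 or χ² > 78.231
Decision: reject H₀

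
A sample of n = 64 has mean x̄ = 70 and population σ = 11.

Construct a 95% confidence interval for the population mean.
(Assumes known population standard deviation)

Confidence level: 95%, α = 0.05
z_0.025 = 1.960
SE = σ/√n = 11/√64 = 1.3750
Margin of error = 1.960 × 1.3750 = 2.6950
CI: x̄ ± margin = 70 ± 2.6950
CI: (67.3050, 72.6950)

Answer: (67.3050, 72.6950)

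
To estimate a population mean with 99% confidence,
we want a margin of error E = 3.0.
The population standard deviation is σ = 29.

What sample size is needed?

z_0.005 = 2.576
n = (z×σ/E)² = (2.576×29/3.0)²
n = 620.0764
Round up: n = 621

Answer: n = 621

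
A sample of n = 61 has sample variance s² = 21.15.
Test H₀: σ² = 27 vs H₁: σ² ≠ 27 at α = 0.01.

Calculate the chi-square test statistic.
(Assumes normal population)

Answer: χ² = 47.0000, fail to reject H₀

Derivation:
df = n - 1 = 60
χ² = (n-1)s²/σ₀² = 60×21.15/27 = 47.0000
Critical values: χ²_{0.995,60} = 35.534, χ²_{0.005,60} = 91.952
Rejection region: χ² < 35.534 or χ² > 91.952
Decision: fail to reject H₀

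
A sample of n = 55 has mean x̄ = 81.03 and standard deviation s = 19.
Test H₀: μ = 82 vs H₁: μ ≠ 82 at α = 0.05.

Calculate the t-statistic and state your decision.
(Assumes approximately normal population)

df = n - 1 = 54
SE = s/√n = 19/√55 = 2.5620
t = (x̄ - μ₀)/SE = (81.03 - 82)/2.5620 = -0.3786
Critical value: t_{0.025,54} = ±2.005
p-value ≈ 0.7065
Decision: fail to reject H₀

Answer: t = -0.3786, fail to reject H₀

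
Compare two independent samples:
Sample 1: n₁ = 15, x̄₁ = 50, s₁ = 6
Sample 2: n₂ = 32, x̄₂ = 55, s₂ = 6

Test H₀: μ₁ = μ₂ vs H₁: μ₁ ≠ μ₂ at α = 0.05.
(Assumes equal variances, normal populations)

Answer: t = -2.6631, reject H₀

Derivation:
Pooled variance: s²_p = [14×6² + 31×6²]/(45) = 36.0000
s_p = 6.0000
SE = s_p×√(1/n₁ + 1/n₂) = 6.0000×√(1/15 + 1/32) = 1.8775
t = (x̄₁ - x̄₂)/SE = (50 - 55)/1.8775 = -2.6631
df = 45, t-critical = ±2.014
Decision: reject H₀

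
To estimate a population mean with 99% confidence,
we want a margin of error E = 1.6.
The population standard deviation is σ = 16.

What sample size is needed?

Answer: n = 664

Derivation:
z_0.005 = 2.576
n = (z×σ/E)² = (2.576×16/1.6)²
n = 663.5776
Round up: n = 664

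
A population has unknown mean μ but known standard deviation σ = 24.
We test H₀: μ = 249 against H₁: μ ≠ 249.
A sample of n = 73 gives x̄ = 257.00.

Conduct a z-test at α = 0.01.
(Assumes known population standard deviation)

Standard error: SE = σ/√n = 24/√73 = 2.8090
z-statistic: z = (x̄ - μ₀)/SE = (257.00 - 249)/2.8090 = 2.8480
Critical value: ±2.576
p-value = 0.0044
Decision: reject H₀

Answer: z = 2.8480, reject H₀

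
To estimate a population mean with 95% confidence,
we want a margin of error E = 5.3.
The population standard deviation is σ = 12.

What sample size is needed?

Answer: n = 20

Derivation:
z_0.025 = 1.960
n = (z×σ/E)² = (1.960×12/5.3)²
n = 19.6935
Round up: n = 20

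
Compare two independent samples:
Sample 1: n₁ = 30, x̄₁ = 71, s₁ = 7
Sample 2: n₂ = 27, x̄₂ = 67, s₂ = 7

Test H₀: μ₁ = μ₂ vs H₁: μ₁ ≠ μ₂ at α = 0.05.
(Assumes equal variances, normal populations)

Pooled variance: s²_p = [29×7² + 26×7²]/(55) = 49.0000
s_p = 7.0000
SE = s_p×√(1/n₁ + 1/n₂) = 7.0000×√(1/30 + 1/27) = 1.8569
t = (x̄₁ - x̄₂)/SE = (71 - 67)/1.8569 = 2.1541
df = 55, t-critical = ±2.004
Decision: reject H₀

Answer: t = 2.1541, reject H₀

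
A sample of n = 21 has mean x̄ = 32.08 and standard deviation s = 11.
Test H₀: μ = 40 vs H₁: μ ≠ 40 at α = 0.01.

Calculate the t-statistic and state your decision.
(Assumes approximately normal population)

df = n - 1 = 20
SE = s/√n = 11/√21 = 2.4004
t = (x̄ - μ₀)/SE = (32.08 - 40)/2.4004 = -3.2995
Critical value: t_{0.005,20} = ±2.845
p-value ≈ 0.0036
Decision: reject H₀

Answer: t = -3.2995, reject H₀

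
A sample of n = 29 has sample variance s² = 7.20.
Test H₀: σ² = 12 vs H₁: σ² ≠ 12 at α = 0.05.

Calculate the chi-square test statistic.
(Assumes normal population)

df = n - 1 = 28
χ² = (n-1)s²/σ₀² = 28×7.20/12 = 16.8000
Critical values: χ²_{0.975,28} = 15.308, χ²_{0.025,28} = 44.461
Rejection region: χ² < 15.308 or χ² > 44.461
Decision: fail to reject H₀

Answer: χ² = 16.8000, fail to reject H₀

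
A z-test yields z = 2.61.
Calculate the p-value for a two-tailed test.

Answer: p-value ≈ 0.0091

Derivation:
For z = 2.61:
p = 2×P(Z > |2.61|) = 2×(1 - Φ(2.61)) = 0.0091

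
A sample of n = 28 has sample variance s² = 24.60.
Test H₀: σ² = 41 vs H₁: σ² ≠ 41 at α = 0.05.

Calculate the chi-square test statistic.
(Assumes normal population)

df = n - 1 = 27
χ² = (n-1)s²/σ₀² = 27×24.60/41 = 16.2000
Critical values: χ²_{0.975,27} = 14.573, χ²_{0.025,27} = 43.195
Rejection region: χ² < 14.573 or χ² > 43.195
Decision: fail to reject H₀

Answer: χ² = 16.2000, fail to reject H₀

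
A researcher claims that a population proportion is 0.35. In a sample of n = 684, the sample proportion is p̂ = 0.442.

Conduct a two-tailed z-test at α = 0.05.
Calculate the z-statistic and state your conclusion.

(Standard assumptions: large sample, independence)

H₀: p = 0.35, H₁: p ≠ 0.35
Standard error: SE = √(p₀(1-p₀)/n) = √(0.35×0.65/684) = 0.018237
z-statistic: z = (p̂ - p₀)/SE = (0.442 - 0.35)/0.018237 = 5.0447
Critical value: z_0.025 = ±1.960
p-value < 0.0001
Decision: reject H₀ at α = 0.05

Answer: z = 5.0447, reject H₀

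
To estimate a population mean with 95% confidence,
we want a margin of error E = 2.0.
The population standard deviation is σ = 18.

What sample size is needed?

Answer: n = 312

Derivation:
z_0.025 = 1.960
n = (z×σ/E)² = (1.960×18/2.0)²
n = 311.1696
Round up: n = 312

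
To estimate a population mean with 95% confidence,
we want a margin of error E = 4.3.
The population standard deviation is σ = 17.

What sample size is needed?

Answer: n = 61

Derivation:
z_0.025 = 1.960
n = (z×σ/E)² = (1.960×17/4.3)²
n = 60.0445
Round up: n = 61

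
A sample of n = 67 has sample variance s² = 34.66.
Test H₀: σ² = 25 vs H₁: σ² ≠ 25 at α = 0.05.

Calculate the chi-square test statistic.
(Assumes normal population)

Answer: χ² = 91.5024, reject H₀

Derivation:
df = n - 1 = 66
χ² = (n-1)s²/σ₀² = 66×34.66/25 = 91.5024
Critical values: χ²_{0.975,66} = 45.431, χ²_{0.025,66} = 90.349
Rejection region: χ² < 45.431 or χ² > 90.349
Decision: reject H₀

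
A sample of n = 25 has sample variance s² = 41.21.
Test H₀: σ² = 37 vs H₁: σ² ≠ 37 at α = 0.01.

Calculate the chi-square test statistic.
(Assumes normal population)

Answer: χ² = 26.7308, fail to reject H₀

Derivation:
df = n - 1 = 24
χ² = (n-1)s²/σ₀² = 24×41.21/37 = 26.7308
Critical values: χ²_{0.995,24} = 9.886, χ²_{0.005,24} = 45.559
Rejection region: χ² < 9.886 or χ² > 45.559
Decision: fail to reject H₀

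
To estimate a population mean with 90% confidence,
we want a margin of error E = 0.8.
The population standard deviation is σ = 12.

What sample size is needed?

z_0.05 = 1.645
n = (z×σ/E)² = (1.645×12/0.8)²
n = 608.8556
Round up: n = 609

Answer: n = 609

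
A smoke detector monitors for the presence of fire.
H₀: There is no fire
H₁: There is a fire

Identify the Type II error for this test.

Type I error (α): Rejecting H₀ when H₀ is true
Type II error (β): Failing to reject H₀ when H₁ is true

Answer: The alarm fails to sound when there actually is a fire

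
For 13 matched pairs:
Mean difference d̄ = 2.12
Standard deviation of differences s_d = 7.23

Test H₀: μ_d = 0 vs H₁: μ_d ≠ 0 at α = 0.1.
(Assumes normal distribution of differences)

Answer: t = 1.0573, fail to reject H₀

Derivation:
df = n - 1 = 12
SE = s_d/√n = 7.23/√13 = 2.0052
t = d̄/SE = 2.12/2.0052 = 1.0573
Critical value: t_{0.05,12} = ±1.782
p-value ≈ 0.3112
Decision: fail to reject H₀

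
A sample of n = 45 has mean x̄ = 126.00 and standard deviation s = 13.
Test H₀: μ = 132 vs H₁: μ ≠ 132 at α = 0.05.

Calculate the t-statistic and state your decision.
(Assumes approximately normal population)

Answer: t = -3.0961, reject H₀

Derivation:
df = n - 1 = 44
SE = s/√n = 13/√45 = 1.9379
t = (x̄ - μ₀)/SE = (126.00 - 132)/1.9379 = -3.0961
Critical value: t_{0.025,44} = ±2.015
p-value ≈ 0.0034
Decision: reject H₀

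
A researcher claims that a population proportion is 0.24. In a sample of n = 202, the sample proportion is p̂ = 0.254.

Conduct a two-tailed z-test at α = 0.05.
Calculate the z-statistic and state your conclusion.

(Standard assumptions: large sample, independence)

Answer: z = 0.4659, fail to reject H₀

Derivation:
H₀: p = 0.24, H₁: p ≠ 0.24
Standard error: SE = √(p₀(1-p₀)/n) = √(0.24×0.76/202) = 0.030049
z-statistic: z = (p̂ - p₀)/SE = (0.254 - 0.24)/0.030049 = 0.4659
Critical value: z_0.025 = ±1.960
p-value = 0.6413
Decision: fail to reject H₀ at α = 0.05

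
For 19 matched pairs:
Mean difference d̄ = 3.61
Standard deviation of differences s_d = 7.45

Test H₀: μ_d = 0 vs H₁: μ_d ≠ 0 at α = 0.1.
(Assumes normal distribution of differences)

df = n - 1 = 18
SE = s_d/√n = 7.45/√19 = 1.7091
t = d̄/SE = 3.61/1.7091 = 2.1122
Critical value: t_{0.05,18} = ±1.734
p-value ≈ 0.0489
Decision: reject H₀

Answer: t = 2.1122, reject H₀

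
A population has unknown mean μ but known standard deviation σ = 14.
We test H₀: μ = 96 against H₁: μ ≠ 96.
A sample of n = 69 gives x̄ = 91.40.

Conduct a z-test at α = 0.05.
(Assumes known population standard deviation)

Answer: z = -2.7293, reject H₀

Derivation:
Standard error: SE = σ/√n = 14/√69 = 1.6854
z-statistic: z = (x̄ - μ₀)/SE = (91.40 - 96)/1.6854 = -2.7293
Critical value: ±1.960
p-value = 0.0063
Decision: reject H₀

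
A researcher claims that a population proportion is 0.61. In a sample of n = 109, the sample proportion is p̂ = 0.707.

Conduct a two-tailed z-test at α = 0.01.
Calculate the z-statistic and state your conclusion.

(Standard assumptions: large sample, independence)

Answer: z = 2.0763, fail to reject H₀

Derivation:
H₀: p = 0.61, H₁: p ≠ 0.61
Standard error: SE = √(p₀(1-p₀)/n) = √(0.61×0.39/109) = 0.046718
z-statistic: z = (p̂ - p₀)/SE = (0.707 - 0.61)/0.046718 = 2.0763
Critical value: z_0.005 = ±2.576
p-value = 0.0379
Decision: fail to reject H₀ at α = 0.01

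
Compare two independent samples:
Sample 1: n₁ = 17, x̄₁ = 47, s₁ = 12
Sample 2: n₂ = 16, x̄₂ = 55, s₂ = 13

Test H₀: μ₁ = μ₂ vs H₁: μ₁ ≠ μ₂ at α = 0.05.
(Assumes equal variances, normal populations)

Answer: t = -1.8383, fail to reject H₀

Derivation:
Pooled variance: s²_p = [16×12² + 15×13²]/(31) = 156.0968
s_p = 12.4939
SE = s_p×√(1/n₁ + 1/n₂) = 12.4939×√(1/17 + 1/16) = 4.3518
t = (x̄₁ - x̄₂)/SE = (47 - 55)/4.3518 = -1.8383
df = 31, t-critical = ±2.040
Decision: fail to reject H₀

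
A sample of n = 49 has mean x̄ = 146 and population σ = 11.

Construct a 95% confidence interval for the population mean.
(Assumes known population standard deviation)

Confidence level: 95%, α = 0.05
z_0.025 = 1.960
SE = σ/√n = 11/√49 = 1.5714
Margin of error = 1.960 × 1.5714 = 3.0799
CI: x̄ ± margin = 146 ± 3.0799
CI: (142.9201, 149.0799)

Answer: (142.9201, 149.0799)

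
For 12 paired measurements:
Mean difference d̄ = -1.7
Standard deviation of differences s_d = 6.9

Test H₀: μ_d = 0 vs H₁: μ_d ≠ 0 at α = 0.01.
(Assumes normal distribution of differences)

df = n - 1 = 11
SE = s_d/√n = 6.9/√12 = 1.9919
t = d̄/SE = -1.7/1.9919 = -0.8535
Critical value: t_{0.005,11} = ±3.106
p-value ≈ 0.4116
Decision: fail to reject H₀

Answer: t = -0.8535, fail to reject H₀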